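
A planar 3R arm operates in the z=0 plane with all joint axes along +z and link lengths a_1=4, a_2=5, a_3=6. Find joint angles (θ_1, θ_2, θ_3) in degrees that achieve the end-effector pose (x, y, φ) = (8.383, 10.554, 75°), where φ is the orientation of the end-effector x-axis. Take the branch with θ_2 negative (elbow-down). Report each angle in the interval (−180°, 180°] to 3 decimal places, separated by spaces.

59.990 -44.983 59.993

wrist centre = target − a_3·(cos φ, sin φ) = (6.8301, 4.7584)
cos θ_2 = (69.2929−4²−5²)/(2·4·5) = 0.7073; θ_2 = -44.9826° (elbow-down)
β = atan2(4.7584,6.8301) = 34.8645°; ψ = atan2(-3.5345,7.5366) = -25.1253°
θ_1 = β − ψ = 59.9898°
θ_3 = φ − θ_1 − θ_2 = 59.9928° (wrapped to (-180°,180°])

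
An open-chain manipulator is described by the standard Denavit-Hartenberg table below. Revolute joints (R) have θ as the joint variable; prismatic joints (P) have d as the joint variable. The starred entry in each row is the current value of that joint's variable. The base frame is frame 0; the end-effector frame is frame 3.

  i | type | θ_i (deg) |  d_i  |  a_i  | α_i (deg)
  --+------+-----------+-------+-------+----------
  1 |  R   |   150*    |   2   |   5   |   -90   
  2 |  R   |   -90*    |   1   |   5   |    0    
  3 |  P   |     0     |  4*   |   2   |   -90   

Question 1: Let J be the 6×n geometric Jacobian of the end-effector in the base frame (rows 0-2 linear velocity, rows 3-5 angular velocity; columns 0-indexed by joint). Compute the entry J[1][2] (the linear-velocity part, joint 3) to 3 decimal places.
prismatic axis z_2 = (-0.5000,-0.8660,0.0000)
J_v[:, 2] = z_2; J_ω[:, 2] = (0,0,0)
entry J[1][2] = -0.8660

-0.866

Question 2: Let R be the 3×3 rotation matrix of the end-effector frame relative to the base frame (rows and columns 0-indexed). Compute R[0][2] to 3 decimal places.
-0.866

End-effector z-axis (col 2 of R) = (-0.8660,0.5000,-0.0000)
R[0][2] = -0.8660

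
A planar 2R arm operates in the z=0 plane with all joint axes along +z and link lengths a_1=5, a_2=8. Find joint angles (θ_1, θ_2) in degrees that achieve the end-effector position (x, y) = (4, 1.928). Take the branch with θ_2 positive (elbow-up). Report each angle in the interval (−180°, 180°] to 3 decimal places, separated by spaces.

cos θ_2 = (19.7172−5²−8²)/(2·5·8) = -0.8660; θ_2 = 150.0011° (elbow-up)
β = atan2(1.9280,4.0000) = 25.7341°; ψ = atan2(3.9999,-1.9283) = 115.7381°
θ_1 = β − ψ = -90.0040°

-90.004 150.001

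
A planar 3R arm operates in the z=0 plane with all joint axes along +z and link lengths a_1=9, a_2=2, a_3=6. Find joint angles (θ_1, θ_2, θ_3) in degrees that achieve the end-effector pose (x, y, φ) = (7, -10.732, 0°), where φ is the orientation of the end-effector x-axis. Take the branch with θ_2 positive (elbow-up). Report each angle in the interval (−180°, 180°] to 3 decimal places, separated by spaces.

-90.001 30.003 59.997

wrist centre = target − a_3·(cos φ, sin φ) = (1.0000, -10.7320)
cos θ_2 = (116.1758−9²−2²)/(2·9·2) = 0.8660; θ_2 = 30.0035° (elbow-up)
β = atan2(-10.7320,1.0000) = -84.6766°; ψ = atan2(1.0001,10.7320) = 5.3240°
θ_1 = β − ψ = -90.0006°
θ_3 = φ − θ_1 − θ_2 = 59.9971° (wrapped to (-180°,180°])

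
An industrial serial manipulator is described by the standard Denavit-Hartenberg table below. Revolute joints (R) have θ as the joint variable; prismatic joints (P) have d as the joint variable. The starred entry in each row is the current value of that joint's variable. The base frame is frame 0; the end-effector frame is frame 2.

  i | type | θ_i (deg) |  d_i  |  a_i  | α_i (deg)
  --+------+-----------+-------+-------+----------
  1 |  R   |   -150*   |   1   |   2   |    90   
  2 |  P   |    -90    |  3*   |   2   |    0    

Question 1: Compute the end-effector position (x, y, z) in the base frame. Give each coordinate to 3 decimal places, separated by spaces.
-3.232 1.598 -1.000

after link 1: o_1 = (-1.7321, -1.0000, 1.0000)
after link 2: o_2 = (-3.2321, 1.5981, -1.0000)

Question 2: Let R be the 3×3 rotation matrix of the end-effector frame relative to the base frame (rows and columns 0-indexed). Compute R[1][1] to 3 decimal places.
End-effector y-axis (col 1 of R) = (-0.8660,-0.5000,0.0000)
R[1][1] = -0.5000

-0.500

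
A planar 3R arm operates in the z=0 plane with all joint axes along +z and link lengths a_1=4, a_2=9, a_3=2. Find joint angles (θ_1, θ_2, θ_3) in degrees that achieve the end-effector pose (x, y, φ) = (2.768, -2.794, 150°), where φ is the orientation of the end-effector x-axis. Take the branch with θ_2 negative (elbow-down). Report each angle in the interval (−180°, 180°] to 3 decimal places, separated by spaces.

wrist centre = target − a_3·(cos φ, sin φ) = (4.5001, -3.7940)
cos θ_2 = (34.6449−4²−9²)/(2·4·9) = -0.8660; θ_2 = -150.0020° (elbow-down)
β = atan2(-3.7940,4.5001) = -40.1343°; ψ = atan2(-4.4997,-3.7944) = -130.1392°
θ_1 = β − ψ = 90.0049°
θ_3 = φ − θ_1 − θ_2 = -150.0029° (wrapped to (-180°,180°])

90.005 -150.002 -150.003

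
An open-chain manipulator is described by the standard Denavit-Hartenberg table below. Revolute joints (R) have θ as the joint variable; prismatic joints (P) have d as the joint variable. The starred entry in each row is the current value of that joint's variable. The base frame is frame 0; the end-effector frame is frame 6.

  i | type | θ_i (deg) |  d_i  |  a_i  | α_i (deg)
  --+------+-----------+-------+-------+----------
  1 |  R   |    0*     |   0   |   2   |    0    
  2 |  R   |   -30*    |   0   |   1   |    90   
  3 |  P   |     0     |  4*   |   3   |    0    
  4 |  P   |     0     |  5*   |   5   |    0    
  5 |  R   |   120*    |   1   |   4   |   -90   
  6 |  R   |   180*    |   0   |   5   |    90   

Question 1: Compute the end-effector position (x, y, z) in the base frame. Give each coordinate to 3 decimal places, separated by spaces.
5.227 -13.410 -0.866

after link 1: o_1 = (2.0000, 0.0000, 0.0000)
after link 2: o_2 = (2.8660, -0.5000, 0.0000)
after link 3: o_3 = (3.4641, -5.4641, 0.0000)
after link 4: o_4 = (5.2942, -12.2942, 0.0000)
after link 5: o_5 = (3.0622, -12.1603, 3.4641)
after link 6: o_6 = (5.2272, -13.4103, -0.8660)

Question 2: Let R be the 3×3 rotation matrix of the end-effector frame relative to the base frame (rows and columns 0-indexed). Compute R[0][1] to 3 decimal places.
End-effector y-axis (col 1 of R) = (-0.7500,0.4330,-0.5000)
R[0][1] = -0.7500

-0.750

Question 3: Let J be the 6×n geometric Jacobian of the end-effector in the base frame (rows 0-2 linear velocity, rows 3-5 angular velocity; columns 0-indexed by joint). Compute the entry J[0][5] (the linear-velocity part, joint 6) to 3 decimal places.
axis z_5 = (-0.7500,0.4330,-0.5000); lever o_n−o_5 = (2.1651,-1.2500,-4.3301)
cross product → J_v[:, 5] = (-2.5000,-4.3301,-0.0000)
J_ω[:, 5] = z_5
entry J[0][5] = -2.5000

-2.500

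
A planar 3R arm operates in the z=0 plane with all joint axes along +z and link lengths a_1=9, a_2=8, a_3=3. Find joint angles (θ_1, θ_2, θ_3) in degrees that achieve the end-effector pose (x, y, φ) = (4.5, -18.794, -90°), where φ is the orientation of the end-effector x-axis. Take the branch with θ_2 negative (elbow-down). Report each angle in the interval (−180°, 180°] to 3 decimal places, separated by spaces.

wrist centre = target − a_3·(cos φ, sin φ) = (4.5000, -15.7940)
cos θ_2 = (269.7004−9²−8²)/(2·9·8) = 0.8660; θ_2 = -30.0057° (elbow-down)
β = atan2(-15.7940,4.5000) = -74.0968°; ψ = atan2(-4.0007,15.9278) = -14.0997°
θ_1 = β − ψ = -59.9971°
θ_3 = φ − θ_1 − θ_2 = 0.0028° (wrapped to (-180°,180°])

-59.997 -30.006 0.003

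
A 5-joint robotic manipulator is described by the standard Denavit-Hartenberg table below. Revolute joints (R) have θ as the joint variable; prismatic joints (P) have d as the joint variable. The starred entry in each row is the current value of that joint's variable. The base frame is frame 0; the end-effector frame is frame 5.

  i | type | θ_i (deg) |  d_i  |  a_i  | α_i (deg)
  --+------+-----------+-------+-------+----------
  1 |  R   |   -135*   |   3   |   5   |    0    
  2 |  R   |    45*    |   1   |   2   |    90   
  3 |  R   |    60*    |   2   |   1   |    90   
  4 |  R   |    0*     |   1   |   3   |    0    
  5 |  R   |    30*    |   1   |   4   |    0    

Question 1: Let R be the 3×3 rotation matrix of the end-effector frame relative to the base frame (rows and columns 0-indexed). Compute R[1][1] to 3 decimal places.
End-effector y-axis (col 1 of R) = (-0.8660,0.2500,-0.4330)
R[1][1] = 0.2500

0.250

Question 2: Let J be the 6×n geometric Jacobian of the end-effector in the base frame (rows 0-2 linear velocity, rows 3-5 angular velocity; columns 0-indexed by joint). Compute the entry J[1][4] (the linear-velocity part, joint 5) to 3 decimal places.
1.000

axis z_4 = (-0.0000,-0.8660,-0.5000); lever o_n−o_4 = (-2.0000,-2.5981,2.5000)
cross product → J_v[:, 4] = (-3.4641,1.0000,-1.7321)
J_ω[:, 4] = z_4
entry J[1][4] = 1.0000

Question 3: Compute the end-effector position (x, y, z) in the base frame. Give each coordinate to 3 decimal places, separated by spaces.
-7.536 -11.000 9.464

after link 1: o_1 = (-3.5355, -3.5355, 3.0000)
after link 2: o_2 = (-3.5355, -5.5355, 4.0000)
after link 3: o_3 = (-5.5355, -6.0355, 4.8660)
after link 4: o_4 = (-5.5355, -8.4016, 6.9641)
after link 5: o_5 = (-7.5355, -10.9996, 9.4641)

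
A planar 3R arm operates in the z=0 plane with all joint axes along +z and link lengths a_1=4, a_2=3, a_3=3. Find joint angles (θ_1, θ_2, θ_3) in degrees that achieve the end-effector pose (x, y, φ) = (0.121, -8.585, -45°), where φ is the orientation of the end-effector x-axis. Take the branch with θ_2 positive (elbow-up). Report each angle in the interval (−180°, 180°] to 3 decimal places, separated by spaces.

-120.012 30.020 44.992

wrist centre = target − a_3·(cos φ, sin φ) = (-2.0003, -6.4637)
cos θ_2 = (45.7804−4²−3²)/(2·4·3) = 0.8659; θ_2 = 30.0199° (elbow-up)
β = atan2(-6.4637,-2.0003) = -107.1958°; ψ = atan2(1.5009,6.5976) = 12.8163°
θ_1 = β − ψ = -120.0121°
θ_3 = φ − θ_1 − θ_2 = 44.9922° (wrapped to (-180°,180°])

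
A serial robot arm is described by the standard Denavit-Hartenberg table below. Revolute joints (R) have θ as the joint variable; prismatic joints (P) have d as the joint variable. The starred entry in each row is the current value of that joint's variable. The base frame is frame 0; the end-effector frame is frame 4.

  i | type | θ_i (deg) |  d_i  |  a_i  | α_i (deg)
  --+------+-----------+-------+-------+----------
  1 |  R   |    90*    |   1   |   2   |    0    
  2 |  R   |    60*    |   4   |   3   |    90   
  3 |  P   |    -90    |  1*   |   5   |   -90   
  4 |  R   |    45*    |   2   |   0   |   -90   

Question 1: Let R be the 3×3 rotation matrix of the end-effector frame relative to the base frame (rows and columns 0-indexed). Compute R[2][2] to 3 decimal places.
End-effector z-axis (col 2 of R) = (-0.3536,-0.6124,0.7071)
R[2][2] = 0.7071

0.707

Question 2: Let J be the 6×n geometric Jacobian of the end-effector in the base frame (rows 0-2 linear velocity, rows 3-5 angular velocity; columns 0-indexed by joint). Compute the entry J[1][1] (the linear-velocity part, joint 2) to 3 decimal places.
-3.830

axis z_1 = (0.0000,0.0000,1.0000); lever o_n−o_1 = (-3.8301,3.3660,-1.0000)
cross product → J_v[:, 1] = (-3.3660,-3.8301,0.0000)
J_ω[:, 1] = z_1
entry J[1][1] = -3.8301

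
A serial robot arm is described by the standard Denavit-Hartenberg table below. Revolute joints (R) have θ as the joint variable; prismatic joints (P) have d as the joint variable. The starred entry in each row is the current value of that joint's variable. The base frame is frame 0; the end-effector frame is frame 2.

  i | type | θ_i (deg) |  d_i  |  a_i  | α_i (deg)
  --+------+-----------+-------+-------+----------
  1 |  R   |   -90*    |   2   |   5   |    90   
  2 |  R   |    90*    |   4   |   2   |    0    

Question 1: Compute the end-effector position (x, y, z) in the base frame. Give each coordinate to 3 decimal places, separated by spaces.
-4.000 -5.000 4.000

after link 1: o_1 = (0.0000, -5.0000, 2.0000)
after link 2: o_2 = (-4.0000, -5.0000, 4.0000)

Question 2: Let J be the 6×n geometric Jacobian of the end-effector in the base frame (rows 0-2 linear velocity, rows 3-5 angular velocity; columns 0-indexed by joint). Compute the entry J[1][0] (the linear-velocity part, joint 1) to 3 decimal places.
-4.000

axis z_0 = ẑ; lever o_n−o_0 = (-4.0000,-5.0000,4.0000)
cross product → J_v[:, 0] = (5.0000,-4.0000,0.0000)
J_ω[:, 0] = z_0
entry J[1][0] = -4.0000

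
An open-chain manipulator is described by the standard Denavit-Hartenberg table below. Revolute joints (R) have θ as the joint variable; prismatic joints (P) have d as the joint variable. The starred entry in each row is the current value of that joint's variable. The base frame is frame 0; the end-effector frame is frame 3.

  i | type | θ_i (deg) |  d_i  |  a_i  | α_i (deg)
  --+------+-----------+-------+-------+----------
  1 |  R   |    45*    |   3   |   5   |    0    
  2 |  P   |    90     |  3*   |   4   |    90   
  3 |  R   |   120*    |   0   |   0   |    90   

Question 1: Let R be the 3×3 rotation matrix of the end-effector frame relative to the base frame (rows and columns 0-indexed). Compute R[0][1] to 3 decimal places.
0.707

End-effector y-axis (col 1 of R) = (0.7071,0.7071,0.0000)
R[0][1] = 0.7071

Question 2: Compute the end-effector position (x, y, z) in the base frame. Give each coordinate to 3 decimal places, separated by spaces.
after link 1: o_1 = (3.5355, 3.5355, 3.0000)
after link 2: o_2 = (0.7071, 6.3640, 6.0000)
after link 3: o_3 = (0.7071, 6.3640, 6.0000)

0.707 6.364 6.000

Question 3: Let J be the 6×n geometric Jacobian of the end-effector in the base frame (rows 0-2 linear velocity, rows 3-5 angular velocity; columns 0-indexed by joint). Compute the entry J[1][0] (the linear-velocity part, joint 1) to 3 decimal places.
0.707

axis z_0 = ẑ; lever o_n−o_0 = (0.7071,6.3640,6.0000)
cross product → J_v[:, 0] = (-6.3640,0.7071,0.0000)
J_ω[:, 0] = z_0
entry J[1][0] = 0.7071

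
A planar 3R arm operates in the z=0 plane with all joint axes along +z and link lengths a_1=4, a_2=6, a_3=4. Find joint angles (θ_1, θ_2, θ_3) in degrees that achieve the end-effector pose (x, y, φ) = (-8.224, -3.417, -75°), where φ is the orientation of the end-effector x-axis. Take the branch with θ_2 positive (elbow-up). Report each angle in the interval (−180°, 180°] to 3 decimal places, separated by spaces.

149.995 45.012 89.993

wrist centre = target − a_3·(cos φ, sin φ) = (-9.2593, 0.4467)
cos θ_2 = (85.9337−4²−6²)/(2·4·6) = 0.7070; θ_2 = 45.0125° (elbow-up)
β = atan2(0.4467,-9.2593) = 177.2380°; ψ = atan2(4.2436,8.2417) = 27.2434°
θ_1 = β − ψ = 149.9946°
θ_3 = φ − θ_1 − θ_2 = 89.9930° (wrapped to (-180°,180°])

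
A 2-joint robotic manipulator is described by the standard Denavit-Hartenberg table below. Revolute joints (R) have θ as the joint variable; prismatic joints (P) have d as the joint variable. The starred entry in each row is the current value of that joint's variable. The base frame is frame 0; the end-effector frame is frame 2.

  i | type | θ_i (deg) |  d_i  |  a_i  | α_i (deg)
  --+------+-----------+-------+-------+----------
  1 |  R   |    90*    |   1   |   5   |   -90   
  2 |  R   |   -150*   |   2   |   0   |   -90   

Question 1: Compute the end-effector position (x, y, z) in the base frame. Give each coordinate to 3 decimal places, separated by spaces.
-2.000 5.000 1.000

after link 1: o_1 = (0.0000, 5.0000, 1.0000)
after link 2: o_2 = (-2.0000, 5.0000, 1.0000)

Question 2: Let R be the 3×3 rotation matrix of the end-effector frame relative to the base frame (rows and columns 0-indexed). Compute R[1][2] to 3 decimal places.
0.500

End-effector z-axis (col 2 of R) = (0.0000,0.5000,0.8660)
R[1][2] = 0.5000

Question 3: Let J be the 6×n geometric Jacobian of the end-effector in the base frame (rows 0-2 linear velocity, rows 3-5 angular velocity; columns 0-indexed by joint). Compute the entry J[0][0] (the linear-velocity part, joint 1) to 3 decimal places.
-5.000

axis z_0 = ẑ; lever o_n−o_0 = (-2.0000,5.0000,1.0000)
cross product → J_v[:, 0] = (-5.0000,-2.0000,0.0000)
J_ω[:, 0] = z_0
entry J[0][0] = -5.0000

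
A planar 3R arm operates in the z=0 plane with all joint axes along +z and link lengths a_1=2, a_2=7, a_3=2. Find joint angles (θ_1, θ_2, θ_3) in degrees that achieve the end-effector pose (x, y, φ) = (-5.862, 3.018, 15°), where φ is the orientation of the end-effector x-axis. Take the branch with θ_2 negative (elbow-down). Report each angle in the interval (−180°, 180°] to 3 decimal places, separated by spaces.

wrist centre = target − a_3·(cos φ, sin φ) = (-7.7939, 2.5004)
cos θ_2 = (66.9959−2²−7²)/(2·2·7) = 0.4999; θ_2 = -60.0096° (elbow-down)
β = atan2(2.5004,-7.7939) = 162.2131°; ψ = atan2(-6.0628,5.4990) = -47.7917°
θ_1 = β − ψ = 210.0048°
θ_3 = φ − θ_1 − θ_2 = -134.9952° (wrapped to (-180°,180°])

-149.995 -60.010 -134.995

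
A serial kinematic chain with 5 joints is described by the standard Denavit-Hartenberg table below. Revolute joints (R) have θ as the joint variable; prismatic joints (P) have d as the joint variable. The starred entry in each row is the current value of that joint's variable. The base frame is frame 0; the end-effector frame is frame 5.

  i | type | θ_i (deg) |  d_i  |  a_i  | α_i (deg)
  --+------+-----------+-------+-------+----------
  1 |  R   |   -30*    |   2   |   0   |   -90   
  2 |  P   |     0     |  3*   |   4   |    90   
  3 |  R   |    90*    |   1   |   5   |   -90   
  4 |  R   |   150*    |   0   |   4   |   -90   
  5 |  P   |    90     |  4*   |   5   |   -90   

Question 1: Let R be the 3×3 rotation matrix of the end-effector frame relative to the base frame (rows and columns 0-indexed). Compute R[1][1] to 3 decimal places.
End-effector y-axis (col 1 of R) = (0.2500,0.4330,-0.8660)
R[1][1] = 0.4330

0.433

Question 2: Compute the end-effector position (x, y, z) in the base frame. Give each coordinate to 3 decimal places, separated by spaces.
after link 1: o_1 = (0.0000, 0.0000, 2.0000)
after link 2: o_2 = (4.9641, 0.5981, 2.0000)
after link 3: o_3 = (7.4641, 4.9282, 3.0000)
after link 4: o_4 = (5.7321, 1.9282, 1.0000)
after link 5: o_5 = (9.0622, -2.3038, 4.4641)

9.062 -2.304 4.464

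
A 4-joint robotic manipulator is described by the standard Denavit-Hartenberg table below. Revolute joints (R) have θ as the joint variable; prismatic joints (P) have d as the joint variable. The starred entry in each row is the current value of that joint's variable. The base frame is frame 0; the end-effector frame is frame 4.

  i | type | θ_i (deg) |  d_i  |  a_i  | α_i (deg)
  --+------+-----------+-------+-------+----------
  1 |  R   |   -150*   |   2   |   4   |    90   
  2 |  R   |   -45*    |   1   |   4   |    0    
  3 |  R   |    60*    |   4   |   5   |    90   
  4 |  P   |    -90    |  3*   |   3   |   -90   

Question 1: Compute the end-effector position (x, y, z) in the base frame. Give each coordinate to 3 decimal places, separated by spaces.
-11.769 -4.485 -2.432

after link 1: o_1 = (-3.4641, -2.0000, 2.0000)
after link 2: o_2 = (-6.4136, -2.5482, -0.8284)
after link 3: o_3 = (-12.5962, -1.4989, 0.4657)
after link 4: o_4 = (-11.7686, -4.4852, -2.4321)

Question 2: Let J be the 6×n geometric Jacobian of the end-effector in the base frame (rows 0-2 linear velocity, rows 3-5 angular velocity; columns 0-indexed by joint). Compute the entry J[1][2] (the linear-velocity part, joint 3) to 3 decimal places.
-0.802

axis z_2 = (-0.5000,0.8660,0.0000); lever o_n−o_2 = (-5.3550,-1.9370,-1.6037)
cross product → J_v[:, 2] = (-1.3888,-0.8018,5.6061)
J_ω[:, 2] = z_2
entry J[1][2] = -0.8018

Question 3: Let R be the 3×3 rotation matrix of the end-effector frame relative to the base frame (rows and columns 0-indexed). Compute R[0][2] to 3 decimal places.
-0.837

End-effector z-axis (col 2 of R) = (-0.8365,-0.4830,0.2588)
R[0][2] = -0.8365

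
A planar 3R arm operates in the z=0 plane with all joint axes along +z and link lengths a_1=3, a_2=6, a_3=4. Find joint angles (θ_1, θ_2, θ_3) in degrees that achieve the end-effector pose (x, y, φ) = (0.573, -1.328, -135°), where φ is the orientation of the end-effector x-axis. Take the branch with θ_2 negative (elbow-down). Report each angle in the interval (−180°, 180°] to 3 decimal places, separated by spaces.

150.019 -150.007 -135.012

wrist centre = target − a_3·(cos φ, sin φ) = (3.4014, 1.5004)
cos θ_2 = (13.8210−3²−6²)/(2·3·6) = -0.8661; θ_2 = -150.0067° (elbow-down)
β = atan2(1.5004,3.4014) = 23.8031°; ψ = atan2(-2.9994,-2.1965) = -126.2159°
θ_1 = β − ψ = 150.0190°
θ_3 = φ − θ_1 − θ_2 = -135.0123° (wrapped to (-180°,180°])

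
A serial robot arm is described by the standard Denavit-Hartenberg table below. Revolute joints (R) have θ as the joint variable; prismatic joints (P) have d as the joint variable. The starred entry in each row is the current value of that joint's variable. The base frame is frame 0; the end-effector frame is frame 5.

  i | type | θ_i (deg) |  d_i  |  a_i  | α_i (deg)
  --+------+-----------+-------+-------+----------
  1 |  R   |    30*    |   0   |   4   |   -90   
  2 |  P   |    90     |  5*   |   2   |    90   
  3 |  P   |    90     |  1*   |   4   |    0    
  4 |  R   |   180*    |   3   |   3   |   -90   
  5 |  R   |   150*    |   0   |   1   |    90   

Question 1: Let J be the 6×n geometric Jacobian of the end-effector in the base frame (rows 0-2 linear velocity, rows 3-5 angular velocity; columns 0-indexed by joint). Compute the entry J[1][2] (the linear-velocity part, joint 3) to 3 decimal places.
0.500

prismatic axis z_2 = (0.8660,0.5000,0.0000)
J_v[:, 2] = z_2; J_ω[:, 2] = (0,0,0)
entry J[1][2] = 0.5000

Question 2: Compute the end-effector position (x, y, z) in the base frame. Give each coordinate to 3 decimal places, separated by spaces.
3.062 9.696 -2.000

after link 1: o_1 = (3.4641, 2.0000, 0.0000)
after link 2: o_2 = (0.9641, 6.3301, -2.0000)
after link 3: o_3 = (-0.1699, 10.2942, -2.0000)
after link 4: o_4 = (3.9282, 9.1962, -2.0000)
after link 5: o_5 = (3.0622, 9.6962, -2.0000)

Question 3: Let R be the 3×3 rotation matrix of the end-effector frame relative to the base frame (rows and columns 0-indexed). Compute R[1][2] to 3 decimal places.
End-effector z-axis (col 2 of R) = (-0.5000,-0.8660,-0.0000)
R[1][2] = -0.8660

-0.866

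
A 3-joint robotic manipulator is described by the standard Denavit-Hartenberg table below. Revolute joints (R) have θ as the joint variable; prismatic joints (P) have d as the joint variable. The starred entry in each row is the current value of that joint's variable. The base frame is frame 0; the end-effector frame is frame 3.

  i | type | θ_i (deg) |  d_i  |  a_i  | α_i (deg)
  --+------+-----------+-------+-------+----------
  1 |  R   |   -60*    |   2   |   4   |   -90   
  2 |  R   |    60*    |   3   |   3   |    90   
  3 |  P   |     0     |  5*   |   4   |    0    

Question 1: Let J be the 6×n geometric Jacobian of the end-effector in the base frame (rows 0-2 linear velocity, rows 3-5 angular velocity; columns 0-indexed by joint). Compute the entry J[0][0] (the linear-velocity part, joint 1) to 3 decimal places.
axis z_0 = ẑ; lever o_n−o_0 = (8.5131,-8.7452,-1.5622)
cross product → J_v[:, 0] = (8.7452,8.5131,-0.0000)
J_ω[:, 0] = z_0
entry J[0][0] = 8.7452

8.745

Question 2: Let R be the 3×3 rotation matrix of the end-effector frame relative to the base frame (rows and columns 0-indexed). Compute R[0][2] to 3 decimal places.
End-effector z-axis (col 2 of R) = (0.4330,-0.7500,0.5000)
R[0][2] = 0.4330

0.433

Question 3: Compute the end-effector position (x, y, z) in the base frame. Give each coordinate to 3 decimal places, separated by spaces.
8.513 -8.745 -1.562

after link 1: o_1 = (2.0000, -3.4641, 2.0000)
after link 2: o_2 = (5.3481, -3.2631, -0.5981)
after link 3: o_3 = (8.5131, -8.7452, -1.5622)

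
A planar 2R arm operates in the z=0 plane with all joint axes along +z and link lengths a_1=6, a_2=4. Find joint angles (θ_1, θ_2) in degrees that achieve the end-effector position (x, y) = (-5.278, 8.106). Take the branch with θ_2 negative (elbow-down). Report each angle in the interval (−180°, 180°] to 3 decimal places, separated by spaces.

cos θ_2 = (93.5645−6²−4²)/(2·6·4) = 0.8659; θ_2 = -30.0112° (elbow-down)
β = atan2(8.1060,-5.2780) = 123.0691°; ψ = atan2(-2.0007,9.4637) = -11.9369°
θ_1 = β − ψ = 135.0059°

135.006 -30.011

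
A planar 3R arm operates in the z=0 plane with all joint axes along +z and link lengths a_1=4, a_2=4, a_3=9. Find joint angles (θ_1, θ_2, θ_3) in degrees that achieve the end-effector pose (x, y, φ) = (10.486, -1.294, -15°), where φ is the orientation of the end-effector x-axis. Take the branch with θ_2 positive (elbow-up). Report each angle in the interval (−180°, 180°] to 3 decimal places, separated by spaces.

-44.994 150.006 -120.012

wrist centre = target − a_3·(cos φ, sin φ) = (1.7927, 1.0354)
cos θ_2 = (4.2857−4²−4²)/(2·4·4) = -0.8661; θ_2 = 150.0055° (elbow-up)
β = atan2(1.0354,1.7927) = 30.0090°; ψ = atan2(1.9997,0.5357) = 75.0028°
θ_1 = β − ψ = -44.9938°
θ_3 = φ − θ_1 − θ_2 = -120.0117° (wrapped to (-180°,180°])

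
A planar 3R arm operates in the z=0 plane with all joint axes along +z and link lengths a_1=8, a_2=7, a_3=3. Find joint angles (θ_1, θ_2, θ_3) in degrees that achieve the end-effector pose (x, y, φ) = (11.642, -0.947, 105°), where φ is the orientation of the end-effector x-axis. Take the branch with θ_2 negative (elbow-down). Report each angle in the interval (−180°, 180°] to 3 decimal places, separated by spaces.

wrist centre = target − a_3·(cos φ, sin φ) = (12.4185, -3.8448)
cos θ_2 = (169.0004−8²−7²)/(2·8·7) = 0.5000; θ_2 = -59.9998° (elbow-down)
β = atan2(-3.8448,12.4185) = -17.2026°; ψ = atan2(-6.0622,11.5000) = -27.7957°
θ_1 = β − ψ = 10.5930°
θ_3 = φ − θ_1 − θ_2 = 154.4067° (wrapped to (-180°,180°])

10.593 -60.000 154.407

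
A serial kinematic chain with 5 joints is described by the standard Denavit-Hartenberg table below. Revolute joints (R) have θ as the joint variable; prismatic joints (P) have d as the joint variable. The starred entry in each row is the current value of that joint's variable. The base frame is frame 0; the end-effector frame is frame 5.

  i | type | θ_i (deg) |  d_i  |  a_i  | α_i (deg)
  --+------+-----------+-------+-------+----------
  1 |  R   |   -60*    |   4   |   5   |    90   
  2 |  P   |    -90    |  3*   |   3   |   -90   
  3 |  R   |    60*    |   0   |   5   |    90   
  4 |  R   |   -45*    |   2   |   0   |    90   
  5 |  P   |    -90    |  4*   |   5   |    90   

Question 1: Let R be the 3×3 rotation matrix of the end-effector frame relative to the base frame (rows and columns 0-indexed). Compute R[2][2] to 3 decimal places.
0.354

End-effector z-axis (col 2 of R) = (-0.1768,-0.9186,0.3536)
R[2][2] = 0.3536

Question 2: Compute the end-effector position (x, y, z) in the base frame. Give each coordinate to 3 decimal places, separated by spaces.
1.415 -1.690 2.512

after link 1: o_1 = (2.5000, -4.3301, 4.0000)
after link 2: o_2 = (-0.0981, -5.8301, 1.0000)
after link 3: o_3 = (3.6519, -3.6651, -1.5000)
after link 4: o_4 = (2.7859, -4.1651, -3.2321)
after link 5: o_5 = (1.4154, -1.6903, 2.5123)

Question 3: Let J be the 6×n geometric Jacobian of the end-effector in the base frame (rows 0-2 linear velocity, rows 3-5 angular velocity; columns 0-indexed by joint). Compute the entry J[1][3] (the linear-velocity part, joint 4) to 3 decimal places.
3.674

axis z_3 = (-0.4330,-0.2500,-0.8660); lever o_n−o_3 = (-2.2365,1.9747,4.0123)
cross product → J_v[:, 3] = (0.7071,3.6742,-1.4142)
J_ω[:, 3] = z_3
entry J[1][3] = 3.6742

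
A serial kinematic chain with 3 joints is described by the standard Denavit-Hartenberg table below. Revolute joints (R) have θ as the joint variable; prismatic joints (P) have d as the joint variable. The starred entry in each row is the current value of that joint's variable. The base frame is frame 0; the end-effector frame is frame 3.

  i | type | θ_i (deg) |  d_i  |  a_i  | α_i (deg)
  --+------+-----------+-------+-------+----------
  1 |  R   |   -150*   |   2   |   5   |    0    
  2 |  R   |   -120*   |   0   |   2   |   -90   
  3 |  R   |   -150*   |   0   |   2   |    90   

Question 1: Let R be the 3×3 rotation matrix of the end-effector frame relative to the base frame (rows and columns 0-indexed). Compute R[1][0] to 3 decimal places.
End-effector x-axis (col 0 of R) = (0.0000,-0.8660,0.5000)
R[1][0] = -0.8660

-0.866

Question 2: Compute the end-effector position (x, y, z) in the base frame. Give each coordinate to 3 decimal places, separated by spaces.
-4.330 -2.232 3.000

after link 1: o_1 = (-4.3301, -2.5000, 2.0000)
after link 2: o_2 = (-4.3301, -0.5000, 2.0000)
after link 3: o_3 = (-4.3301, -2.2321, 3.0000)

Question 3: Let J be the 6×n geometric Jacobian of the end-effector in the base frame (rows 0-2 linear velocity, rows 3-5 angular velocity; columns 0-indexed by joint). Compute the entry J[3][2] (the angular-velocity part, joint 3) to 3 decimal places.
axis z_2 = (-1.0000,-0.0000,0.0000); lever o_n−o_2 = (0.0000,-1.7321,1.0000)
cross product → J_v[:, 2] = (-0.0000,1.0000,1.7321)
J_ω[:, 2] = z_2
entry J[3][2] = -1.0000

-1.000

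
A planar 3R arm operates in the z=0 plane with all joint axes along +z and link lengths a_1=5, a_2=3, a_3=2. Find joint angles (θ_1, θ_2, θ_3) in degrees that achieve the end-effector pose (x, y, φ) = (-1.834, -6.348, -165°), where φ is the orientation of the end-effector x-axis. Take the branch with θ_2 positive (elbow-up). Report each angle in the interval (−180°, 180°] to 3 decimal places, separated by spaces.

-120.001 89.995 -134.994

wrist centre = target − a_3·(cos φ, sin φ) = (0.0979, -5.8304)
cos θ_2 = (34.0027−5²−3²)/(2·5·3) = 0.0001; θ_2 = 89.9949° (elbow-up)
β = atan2(-5.8304,0.0979) = -89.0385°; ψ = atan2(3.0000,5.0003) = 30.9624°
θ_1 = β − ψ = -120.0009°
θ_3 = φ − θ_1 − θ_2 = -134.9940° (wrapped to (-180°,180°])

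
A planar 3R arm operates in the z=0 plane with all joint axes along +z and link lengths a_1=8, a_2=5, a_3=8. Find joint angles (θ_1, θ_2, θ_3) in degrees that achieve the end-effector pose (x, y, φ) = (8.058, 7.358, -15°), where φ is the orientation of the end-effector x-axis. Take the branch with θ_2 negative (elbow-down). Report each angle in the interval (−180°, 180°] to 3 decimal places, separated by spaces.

wrist centre = target − a_3·(cos φ, sin φ) = (0.3306, 9.4286)
cos θ_2 = (89.0069−8²−5²)/(2·8·5) = 0.0001; θ_2 = -89.9951° (elbow-down)
β = atan2(9.4286,0.3306) = 87.9919°; ψ = atan2(-5.0000,8.0004) = -32.0040°
θ_1 = β − ψ = 119.9959°
θ_3 = φ − θ_1 − θ_2 = -45.0008° (wrapped to (-180°,180°])

119.996 -89.995 -45.001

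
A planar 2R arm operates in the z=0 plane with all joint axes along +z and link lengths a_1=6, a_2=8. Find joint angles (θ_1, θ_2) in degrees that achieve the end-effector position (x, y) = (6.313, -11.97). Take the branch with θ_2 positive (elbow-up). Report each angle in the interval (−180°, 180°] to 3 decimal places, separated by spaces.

cos θ_2 = (183.1349−6²−8²)/(2·6·8) = 0.8660; θ_2 = 30.0043° (elbow-up)
β = atan2(-11.9700,6.3130) = -62.1928°; ψ = atan2(4.0005,12.9279) = 17.1946°
θ_1 = β − ψ = -79.3873°

-79.387 30.004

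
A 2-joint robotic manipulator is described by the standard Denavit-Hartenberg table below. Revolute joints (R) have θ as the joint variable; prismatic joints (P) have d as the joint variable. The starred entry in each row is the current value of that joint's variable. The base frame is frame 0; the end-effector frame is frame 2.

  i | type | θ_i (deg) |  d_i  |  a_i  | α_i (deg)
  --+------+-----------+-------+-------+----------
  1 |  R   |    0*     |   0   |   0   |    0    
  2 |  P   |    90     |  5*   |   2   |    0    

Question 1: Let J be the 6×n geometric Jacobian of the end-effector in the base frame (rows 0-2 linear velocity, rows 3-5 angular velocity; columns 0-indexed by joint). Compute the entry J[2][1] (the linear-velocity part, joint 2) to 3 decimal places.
1.000

prismatic axis z_1 = (0.0000,0.0000,1.0000)
J_v[:, 1] = z_1; J_ω[:, 1] = (0,0,0)
entry J[2][1] = 1.0000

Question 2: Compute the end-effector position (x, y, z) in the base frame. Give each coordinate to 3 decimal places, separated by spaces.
0.000 2.000 5.000

after link 1: o_1 = (0.0000, 0.0000, 0.0000)
after link 2: o_2 = (0.0000, 2.0000, 5.0000)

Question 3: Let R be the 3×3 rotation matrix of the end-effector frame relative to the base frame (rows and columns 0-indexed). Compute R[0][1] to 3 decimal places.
End-effector y-axis (col 1 of R) = (-1.0000,0.0000,0.0000)
R[0][1] = -1.0000

-1.000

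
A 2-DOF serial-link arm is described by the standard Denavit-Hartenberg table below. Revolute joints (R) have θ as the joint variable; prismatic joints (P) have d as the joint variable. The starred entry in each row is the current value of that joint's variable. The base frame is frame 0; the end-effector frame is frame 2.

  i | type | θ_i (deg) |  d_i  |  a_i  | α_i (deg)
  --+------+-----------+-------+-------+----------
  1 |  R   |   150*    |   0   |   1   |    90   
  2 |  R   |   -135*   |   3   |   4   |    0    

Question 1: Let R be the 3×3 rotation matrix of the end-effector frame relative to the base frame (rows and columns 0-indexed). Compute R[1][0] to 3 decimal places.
-0.354

End-effector x-axis (col 0 of R) = (0.6124,-0.3536,-0.7071)
R[1][0] = -0.3536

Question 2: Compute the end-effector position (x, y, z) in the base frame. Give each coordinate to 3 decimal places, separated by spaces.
3.083 1.684 -2.828

after link 1: o_1 = (-0.8660, 0.5000, 0.0000)
after link 2: o_2 = (3.0835, 1.6839, -2.8284)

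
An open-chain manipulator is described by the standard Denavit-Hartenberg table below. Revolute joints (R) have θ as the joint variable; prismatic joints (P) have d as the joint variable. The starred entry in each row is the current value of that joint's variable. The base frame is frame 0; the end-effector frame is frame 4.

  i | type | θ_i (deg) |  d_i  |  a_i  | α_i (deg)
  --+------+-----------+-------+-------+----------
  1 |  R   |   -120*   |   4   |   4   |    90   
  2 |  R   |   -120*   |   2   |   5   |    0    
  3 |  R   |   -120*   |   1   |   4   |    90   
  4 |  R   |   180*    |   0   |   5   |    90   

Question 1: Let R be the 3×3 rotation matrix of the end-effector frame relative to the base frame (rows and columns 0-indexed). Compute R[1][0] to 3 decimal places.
-0.433

End-effector x-axis (col 0 of R) = (-0.2500,-0.4330,-0.8660)
R[1][0] = -0.4330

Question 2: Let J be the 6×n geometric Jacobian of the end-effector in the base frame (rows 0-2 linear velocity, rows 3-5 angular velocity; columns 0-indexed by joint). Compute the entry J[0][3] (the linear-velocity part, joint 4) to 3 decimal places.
4.330

axis z_3 = (-0.4330,-0.7500,0.5000); lever o_n−o_3 = (-1.2500,-2.1651,-4.3301)
cross product → J_v[:, 3] = (4.3301,-2.5000,-0.0000)
J_ω[:, 3] = z_3
entry J[0][3] = 4.3301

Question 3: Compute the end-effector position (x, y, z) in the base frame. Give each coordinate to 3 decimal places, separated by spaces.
-3.598 -0.232 -1.196

after link 1: o_1 = (-2.0000, -3.4641, 4.0000)
after link 2: o_2 = (-2.4821, -0.2990, -0.3301)
after link 3: o_3 = (-2.3481, 1.9330, 3.1340)
after link 4: o_4 = (-3.5981, -0.2321, -1.1962)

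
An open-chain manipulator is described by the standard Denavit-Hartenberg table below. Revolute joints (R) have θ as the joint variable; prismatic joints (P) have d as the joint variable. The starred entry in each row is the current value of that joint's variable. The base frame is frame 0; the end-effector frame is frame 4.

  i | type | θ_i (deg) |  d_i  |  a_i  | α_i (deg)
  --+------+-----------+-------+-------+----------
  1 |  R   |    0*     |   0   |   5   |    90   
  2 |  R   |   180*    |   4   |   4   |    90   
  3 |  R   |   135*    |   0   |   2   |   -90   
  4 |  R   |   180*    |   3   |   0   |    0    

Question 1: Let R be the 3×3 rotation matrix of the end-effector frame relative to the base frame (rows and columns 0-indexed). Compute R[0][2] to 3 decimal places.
0.707

End-effector z-axis (col 2 of R) = (0.7071,0.7071,-0.0000)
R[0][2] = 0.7071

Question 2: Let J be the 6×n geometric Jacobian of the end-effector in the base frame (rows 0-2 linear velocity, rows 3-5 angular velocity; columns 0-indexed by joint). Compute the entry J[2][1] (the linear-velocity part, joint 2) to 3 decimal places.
axis z_1 = (0.0000,-1.0000,0.0000); lever o_n−o_1 = (-0.4645,-3.2929,0.0000)
cross product → J_v[:, 1] = (-0.0000,-0.0000,-0.4645)
J_ω[:, 1] = z_1
entry J[2][1] = -0.4645

-0.464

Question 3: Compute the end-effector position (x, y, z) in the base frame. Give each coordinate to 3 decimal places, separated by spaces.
after link 1: o_1 = (5.0000, 0.0000, 0.0000)
after link 2: o_2 = (1.0000, -4.0000, 0.0000)
after link 3: o_3 = (2.4142, -5.4142, 0.0000)
after link 4: o_4 = (4.5355, -3.2929, 0.0000)

4.536 -3.293 0.000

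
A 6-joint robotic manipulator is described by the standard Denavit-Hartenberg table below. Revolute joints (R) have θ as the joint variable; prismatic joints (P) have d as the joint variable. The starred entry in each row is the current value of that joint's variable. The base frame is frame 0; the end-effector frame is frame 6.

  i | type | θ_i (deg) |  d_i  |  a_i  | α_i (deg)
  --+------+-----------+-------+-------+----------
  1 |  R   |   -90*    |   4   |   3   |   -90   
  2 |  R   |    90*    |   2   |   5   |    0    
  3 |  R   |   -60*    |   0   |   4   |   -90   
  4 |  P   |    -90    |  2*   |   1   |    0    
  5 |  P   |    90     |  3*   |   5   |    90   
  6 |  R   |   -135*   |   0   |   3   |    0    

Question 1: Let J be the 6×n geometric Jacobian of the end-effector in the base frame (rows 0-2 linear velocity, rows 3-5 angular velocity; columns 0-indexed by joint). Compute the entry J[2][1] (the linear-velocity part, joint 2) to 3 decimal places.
axis z_1 = (1.0000,0.0000,0.0000); lever o_n−o_1 = (3.0000,-4.5178,-10.9323)
cross product → J_v[:, 1] = (-0.0000,10.9323,-4.5178)
J_ω[:, 1] = z_1
entry J[2][1] = -4.5178

-4.518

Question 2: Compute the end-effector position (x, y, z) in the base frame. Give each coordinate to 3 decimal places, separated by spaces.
3.000 -7.518 -6.932

after link 1: o_1 = (0.0000, -3.0000, 4.0000)
after link 2: o_2 = (2.0000, -3.0000, -1.0000)
after link 3: o_3 = (2.0000, -6.4641, -3.0000)
after link 4: o_4 = (3.0000, -5.4641, -4.7321)
after link 5: o_5 = (3.0000, -8.2942, -9.8301)
after link 6: o_6 = (3.0000, -7.5178, -6.9323)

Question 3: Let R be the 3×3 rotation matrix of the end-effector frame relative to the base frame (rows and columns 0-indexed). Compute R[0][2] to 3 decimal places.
End-effector z-axis (col 2 of R) = (1.0000,0.0000,0.0000)
R[0][2] = 1.0000

1.000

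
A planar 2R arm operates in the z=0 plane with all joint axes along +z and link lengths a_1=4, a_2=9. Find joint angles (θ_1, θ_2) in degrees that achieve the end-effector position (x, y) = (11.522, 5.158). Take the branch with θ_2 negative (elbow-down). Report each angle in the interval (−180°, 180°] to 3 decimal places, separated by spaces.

44.992 -29.988

cos θ_2 = (159.3614−4²−9²)/(2·4·9) = 0.8661; θ_2 = -29.9879° (elbow-down)
β = atan2(5.1580,11.5220) = 24.1164°; ψ = atan2(-4.4984,11.7952) = -20.8754°
θ_1 = β − ψ = 44.9919°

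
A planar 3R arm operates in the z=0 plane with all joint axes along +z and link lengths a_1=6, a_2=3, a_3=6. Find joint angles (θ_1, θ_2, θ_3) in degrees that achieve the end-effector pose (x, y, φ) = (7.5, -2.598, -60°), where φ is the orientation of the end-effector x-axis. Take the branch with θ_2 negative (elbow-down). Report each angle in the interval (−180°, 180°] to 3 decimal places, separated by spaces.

wrist centre = target − a_3·(cos φ, sin φ) = (4.5000, 2.5982)
cos θ_2 = (27.0004−6²−3²)/(2·6·3) = -0.5000; θ_2 = -119.9993° (elbow-down)
β = atan2(2.5982,4.5000) = 30.0007°; ψ = atan2(-2.5981,4.5000) = -30.0000°
θ_1 = β − ψ = 60.0007°
θ_3 = φ − θ_1 − θ_2 = -0.0015° (wrapped to (-180°,180°])

60.001 -119.999 -0.001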